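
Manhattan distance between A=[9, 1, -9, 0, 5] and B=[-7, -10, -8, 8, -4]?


d = |9+ 7| + |1+ 10| + |-9+ 8| + |0-8| + |5+ 4|
  = 16 + 11 + 1 + 8 + 9
  = 45

45


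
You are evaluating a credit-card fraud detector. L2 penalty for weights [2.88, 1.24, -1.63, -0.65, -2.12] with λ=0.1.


‖w‖₂² = (2.88)² + (1.24)² + (-1.63)² + (-0.65)² + (-2.12)²
     = 8.2944 + 1.5376 + 2.6569 + 0.4225 + 4.4944
     = 17.4058
λ·‖w‖₂² = 0.1·17.4058 = 1.74058

1.74058


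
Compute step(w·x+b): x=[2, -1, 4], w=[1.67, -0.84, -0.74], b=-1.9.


z = (2)·(1.67) + (-1)·(-0.84) + (4)·(-0.74) - 1.9
  = -0.68
step(z) = 0 (z<0)

0


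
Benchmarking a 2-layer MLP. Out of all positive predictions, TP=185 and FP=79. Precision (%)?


Precision = TP/(TP+FP)
= 185/(185+79)
= 185/264 = 70.08%

70.08%


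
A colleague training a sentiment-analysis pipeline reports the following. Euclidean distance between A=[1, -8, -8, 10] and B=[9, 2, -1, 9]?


d = √((1-9)² + (-8-2)² + (-8+ 1)² + (10-9)²)
  = √(64 + 100 + 49 + 1)
  = √214 = 14.6287

14.6287


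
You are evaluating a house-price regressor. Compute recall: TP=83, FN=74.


Recall = TP/(TP+FN)
= 83/(83+74)
= 83/157 = 52.87%

52.87%


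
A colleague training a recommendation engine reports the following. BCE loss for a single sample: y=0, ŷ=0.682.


BCE = -[y·ln(p) + (1-y)·ln(1-p)]
= -0 - 1·ln(1-0.682)
= -ln(0.318) = 1.1457

1.1457


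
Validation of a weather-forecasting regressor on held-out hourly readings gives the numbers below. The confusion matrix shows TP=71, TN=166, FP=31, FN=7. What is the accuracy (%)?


Accuracy = (TP+TN)/(TP+TN+FP+FN)
= (71+166)/(275)
= 237/275 = 86.18%

86.18%


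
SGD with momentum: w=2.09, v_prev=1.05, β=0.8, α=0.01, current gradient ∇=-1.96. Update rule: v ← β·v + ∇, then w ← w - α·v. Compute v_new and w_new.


v_new = 0.8·1.05 - 1.96 = 0.84 - 1.96 = -1.12
w_new = 2.09 - 0.01·-1.12 = 2.09 + 0.0112 = 2.1012

v_new=-1.12, w_new=2.1012


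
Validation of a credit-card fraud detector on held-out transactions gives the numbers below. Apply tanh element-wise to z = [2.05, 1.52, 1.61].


tanh(2.05) = 0.9674
tanh(1.52) = 0.9087
tanh(1.61) = 0.9232
result = [0.9674, 0.9087, 0.9232]

[0.9674, 0.9087, 0.9232]


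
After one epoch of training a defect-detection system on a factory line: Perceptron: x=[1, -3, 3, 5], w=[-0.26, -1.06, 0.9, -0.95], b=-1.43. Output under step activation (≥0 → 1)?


z = (1)·(-0.26) + (-3)·(-1.06) + (3)·(0.9) + (5)·(-0.95) - 1.43
  = -0.56
step(z) = 0 (z<0)

0


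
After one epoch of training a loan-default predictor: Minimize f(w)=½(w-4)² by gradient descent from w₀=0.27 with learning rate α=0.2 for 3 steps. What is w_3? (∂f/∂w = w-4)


step 1: grad = 0.27-4 = -3.73; w = 0.27 - 0.2·(-3.73) = 1.016
step 2: grad = 1.016-4 = -2.984; w = 1.016 - 0.2·(-2.984) = 1.6128
step 3: grad = 1.6128-4 = -2.3872; w = 1.6128 - 0.2·(-2.3872) = 2.09024

2.09024


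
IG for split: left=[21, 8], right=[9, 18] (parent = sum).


Parent = [30, 26], H_parent = 0.9963
H_left = 0.8498 (n=29), H_right = 0.9183 (n=27)
H_children = (29/56)·0.8498 + (27/56)·0.9183 = 0.8828
IG = 0.9963 - 0.8828 = 0.1135

0.1135


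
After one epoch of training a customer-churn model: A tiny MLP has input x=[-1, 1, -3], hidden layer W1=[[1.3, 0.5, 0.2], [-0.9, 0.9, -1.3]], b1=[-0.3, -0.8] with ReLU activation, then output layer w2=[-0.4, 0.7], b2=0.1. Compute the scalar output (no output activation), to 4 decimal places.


z1[0] = (1.3)·(-1) + (0.5)·(1) + (0.2)·(-3) - 0.3 = -1.7
z1[1] = (-0.9)·(-1) + (0.9)·(1) + (-1.3)·(-3) - 0.8 = 4.9
h = ReLU(z1) = [0.0, 4.9]
output = (-0.4)·(0.0) + (0.7)·(4.9) + 0.1 = 3.53

3.53


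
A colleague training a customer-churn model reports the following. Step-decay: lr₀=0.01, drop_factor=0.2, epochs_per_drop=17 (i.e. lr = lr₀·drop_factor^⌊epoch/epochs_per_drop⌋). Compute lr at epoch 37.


n_drops = ⌊37/17⌋ = 2
lr = 0.01·0.2^2 = 0.01·0.04 = 0.0004

0.0004


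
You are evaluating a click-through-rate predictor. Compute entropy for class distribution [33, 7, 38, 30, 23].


Probabilities: [33/131, 7/131, 38/131, 30/131, 23/131] ≈ [0.2519, 0.0534, 0.2901, 0.229, 0.1756]
H = -((33/131)·log₂(33/131) + (7/131)·log₂(7/131) + (38/131)·log₂(38/131) + (30/131)·log₂(30/131) + (23/131)·log₂(23/131))
  = 2.1725 bits

2.1725 bits


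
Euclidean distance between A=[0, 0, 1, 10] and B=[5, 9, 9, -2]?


d = √((0-5)² + (0-9)² + (1-9)² + (10+ 2)²)
  = √(25 + 81 + 64 + 144)
  = √314 = 17.72

17.72


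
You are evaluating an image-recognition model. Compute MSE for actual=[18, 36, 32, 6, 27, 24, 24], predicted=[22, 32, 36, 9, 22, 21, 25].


Squared errors: (18-22)²=16, (36-32)²=16, (32-36)²=16, (6-9)²=9, (27-22)²=25, (24-21)²=9, (24-25)²=1
Sum = 92
MSE = 92/7 = 92/7

92/7


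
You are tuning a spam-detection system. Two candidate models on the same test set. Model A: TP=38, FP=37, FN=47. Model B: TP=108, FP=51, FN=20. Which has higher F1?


Model A: P=38/75=0.5067, R=38/85=0.4471, F1=2PR/(P+R)=2TP/(2TP+FP+FN)=76/160=0.475
Model B: P=108/159=0.6792, R=108/128=0.8438, F1=2PR/(P+R)=2TP/(2TP+FP+FN)=216/287=0.7526
0.475 < 0.7526 → Model B

Model B


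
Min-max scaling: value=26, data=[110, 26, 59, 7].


min=7, max=110
(26-7)/(110-7) = 19/103 = 0.1845

0.1845


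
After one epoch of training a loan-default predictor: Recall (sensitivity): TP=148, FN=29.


Recall = TP/(TP+FN)
= 148/(148+29)
= 148/177 = 83.62%

83.62%


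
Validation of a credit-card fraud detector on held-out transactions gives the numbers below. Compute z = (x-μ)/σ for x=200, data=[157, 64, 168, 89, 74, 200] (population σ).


μ = 125.3333, σ = 51.8256
z = (200 - 125.3333)/51.8256 = 1.4407

1.4407


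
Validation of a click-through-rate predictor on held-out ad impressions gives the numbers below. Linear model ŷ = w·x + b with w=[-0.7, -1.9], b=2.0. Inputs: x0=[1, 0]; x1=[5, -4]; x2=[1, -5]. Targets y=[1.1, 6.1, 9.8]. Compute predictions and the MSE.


ŷ0 = (-0.7)·(1) + (-1.9)·(0) + 2.0 = 1.3
ŷ1 = (-0.7)·(5) + (-1.9)·(-4) + 2.0 = 6.1
ŷ2 = (-0.7)·(1) + (-1.9)·(-5) + 2.0 = 10.8
errors² = [0.04, 0.0, 1.0]
MSE = 1.0400/3 = 0.3467

0.3467


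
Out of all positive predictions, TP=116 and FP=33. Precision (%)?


Precision = TP/(TP+FP)
= 116/(116+33)
= 116/149 = 77.85%

77.85%


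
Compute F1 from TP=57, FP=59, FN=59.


Precision = 57/116 = 0.4914
Recall = 57/116 = 0.4914
F1 = 2·P·R/(P+R) = 2·TP/(2·TP+FP+FN) = 114/(114+59+59) = 114/232 = 0.4914

0.4914


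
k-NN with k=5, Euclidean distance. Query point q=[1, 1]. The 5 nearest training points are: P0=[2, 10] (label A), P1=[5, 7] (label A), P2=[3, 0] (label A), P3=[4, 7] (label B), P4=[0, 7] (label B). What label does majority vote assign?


d(q,P0) = 9.0554  (label A)
d(q,P1) = 7.2111  (label A)
d(q,P2) = 2.2361  (label A)
d(q,P3) = 6.7082  (label B)
d(q,P4) = 6.0828  (label B)
Votes: A=3, B=2
Majority → A

A


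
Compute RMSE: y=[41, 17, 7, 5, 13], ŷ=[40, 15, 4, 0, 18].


MSE = 64/5 = 12.8
RMSE = √(64/5) = 3.5777

3.5777


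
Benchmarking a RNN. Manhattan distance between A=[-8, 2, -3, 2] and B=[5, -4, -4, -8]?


d = |-8-5| + |2+ 4| + |-3+ 4| + |2+ 8|
  = 13 + 6 + 1 + 10
  = 30

30


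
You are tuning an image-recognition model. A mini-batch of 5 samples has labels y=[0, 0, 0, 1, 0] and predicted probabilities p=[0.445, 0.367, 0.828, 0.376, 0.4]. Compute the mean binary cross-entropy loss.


L[0] = -ln(1-0.445) = -ln(0.555) = 0.5888
L[1] = -ln(1-0.367) = -ln(0.633) = 0.4573
L[2] = -ln(1-0.828) = -ln(0.172) = 1.7603
L[3] = -ln(0.376) = 0.9782
L[4] = -ln(1-0.4) = -ln(0.6) = 0.5108
mean = (0.5888 + 0.4573 + 1.7603 + 0.9782 + 0.5108)/5 = 0.8591

0.8591


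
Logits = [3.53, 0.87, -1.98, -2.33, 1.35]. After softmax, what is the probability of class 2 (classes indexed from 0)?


Exponentials: e^3.53=34.124, e^0.87=2.3869, e^-1.98=0.1381, e^-2.33=0.0973, e^1.35=3.8574
Sum = 40.6037
Softmax = [0.8404, 0.0588, 0.0034, 0.0024, 0.095]
p[2] = 0.1381/40.6037 = 0.0034

0.0034


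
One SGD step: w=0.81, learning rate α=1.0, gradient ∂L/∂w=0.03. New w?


w_new = w - α·∇
= 0.81 - 1.0·0.03
= 0.81 - 0.03
= 0.78

0.78


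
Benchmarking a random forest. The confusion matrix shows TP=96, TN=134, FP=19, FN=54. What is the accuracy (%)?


Accuracy = (TP+TN)/(TP+TN+FP+FN)
= (96+134)/(303)
= 230/303 = 75.91%

75.91%


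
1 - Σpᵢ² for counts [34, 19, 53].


Probabilities: [34/106, 19/106, 53/106] ≈ [0.3208, 0.1792, 0.5]
Σpᵢ² = (1156 + 361 + 2809)/106² = 4326/11236
Gini = 1 - Σpᵢ² = 1 - 4326/11236 = 0.615

0.615


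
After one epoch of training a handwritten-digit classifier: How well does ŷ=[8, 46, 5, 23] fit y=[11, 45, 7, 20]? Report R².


ȳ = 20.75
SS_res = Σ(y-ŷ)² = 23
SS_tot = Σ(y-ȳ)² = 872.75
R² = 1 - SS_res/SS_tot = 1 - 0.0264 = 0.9736

0.9736


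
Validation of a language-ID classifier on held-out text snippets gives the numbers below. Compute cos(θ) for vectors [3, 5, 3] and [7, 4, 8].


A·B = 3·7 + 5·4 + 3·8 = 65
‖A‖ = √43 = 6.5574, ‖B‖ = √129 = 11.3578
cos = 65/(√43·√129) = 65/√5547 = 0.8727

0.8727


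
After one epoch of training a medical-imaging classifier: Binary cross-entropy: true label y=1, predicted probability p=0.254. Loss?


BCE = -[y·ln(p) + (1-y)·ln(1-p)]
= -1·ln(0.254) - 0
= -ln(0.254) = 1.3704

1.3704


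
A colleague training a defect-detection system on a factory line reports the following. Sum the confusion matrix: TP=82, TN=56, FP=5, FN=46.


Total = TP + TN + FP + FN
= 82 + 56 + 5 + 46
= 189
(Predicted positive: 87, predicted negative: 102)

189


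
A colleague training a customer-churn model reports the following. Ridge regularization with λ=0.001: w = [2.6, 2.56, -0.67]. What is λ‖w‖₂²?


‖w‖₂² = (2.6)² + (2.56)² + (-0.67)²
     = 6.76 + 6.5536 + 0.4489
     = 13.7625
λ·‖w‖₂² = 0.001·13.7625 = 0.013763

0.013763


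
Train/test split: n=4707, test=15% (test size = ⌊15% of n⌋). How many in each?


Test = ⌊4707·15/100⌋ = 706
Train = 4707 - 706 = 4001

Train: 4001, Test: 706


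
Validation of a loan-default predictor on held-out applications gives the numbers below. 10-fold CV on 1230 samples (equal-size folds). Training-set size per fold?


Fold size = 1230/10 = 123
Training per fold = 1230 - 123 = 1107

1107


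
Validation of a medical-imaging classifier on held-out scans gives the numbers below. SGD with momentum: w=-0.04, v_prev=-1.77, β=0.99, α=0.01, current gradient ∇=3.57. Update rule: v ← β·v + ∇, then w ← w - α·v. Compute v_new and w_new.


v_new = 0.99·-1.77 + 3.57 = -1.7523 + 3.57 = 1.8177
w_new = -0.04 - 0.01·1.8177 = -0.04 - 0.018177 = -0.058177

v_new=1.8177, w_new=-0.058177


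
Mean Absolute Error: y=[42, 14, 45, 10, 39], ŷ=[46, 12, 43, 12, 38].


Absolute errors: |42-46|=4, |14-12|=2, |45-43|=2, |10-12|=2, |39-38|=1
Sum = 11
MAE = 11/5 = 11/5

11/5


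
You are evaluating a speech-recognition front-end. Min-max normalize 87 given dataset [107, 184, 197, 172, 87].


min=87, max=197
(87-87)/(197-87) = 0/110 = 0.0

0.0


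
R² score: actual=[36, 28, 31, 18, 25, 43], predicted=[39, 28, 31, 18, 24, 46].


ȳ = 30.1667
SS_res = Σ(y-ŷ)² = 19
SS_tot = Σ(y-ȳ)² = 378.83
R² = 1 - SS_res/SS_tot = 1 - 0.0502 = 0.9498

0.9498


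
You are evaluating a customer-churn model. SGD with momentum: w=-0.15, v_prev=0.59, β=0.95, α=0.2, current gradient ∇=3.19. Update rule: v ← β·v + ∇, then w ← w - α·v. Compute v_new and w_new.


v_new = 0.95·0.59 + 3.19 = 0.5605 + 3.19 = 3.7505
w_new = -0.15 - 0.2·3.7505 = -0.15 - 0.7501 = -0.9001

v_new=3.7505, w_new=-0.9001


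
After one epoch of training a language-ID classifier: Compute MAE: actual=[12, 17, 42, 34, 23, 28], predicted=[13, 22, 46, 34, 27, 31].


Absolute errors: |12-13|=1, |17-22|=5, |42-46|=4, |34-34|=0, |23-27|=4, |28-31|=3
Sum = 17
MAE = 17/6 = 17/6

17/6


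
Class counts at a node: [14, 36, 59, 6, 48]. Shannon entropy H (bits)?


Probabilities: [14/163, 36/163, 59/163, 6/163, 48/163] ≈ [0.0859, 0.2209, 0.362, 0.0368, 0.2945]
H = -((14/163)·log₂(14/163) + (36/163)·log₂(36/163) + (59/163)·log₂(59/163) + (6/163)·log₂(6/163) + (48/163)·log₂(48/163))
  = 2.0108 bits

2.0108 bits


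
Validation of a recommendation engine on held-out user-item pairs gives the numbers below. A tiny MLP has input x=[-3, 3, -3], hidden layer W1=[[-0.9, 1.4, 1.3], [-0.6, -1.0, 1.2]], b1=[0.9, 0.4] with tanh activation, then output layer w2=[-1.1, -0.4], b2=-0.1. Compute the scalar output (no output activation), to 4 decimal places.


z1[0] = (-0.9)·(-3) + (1.4)·(3) + (1.3)·(-3) + 0.9 = 3.9
z1[1] = (-0.6)·(-3) + (-1.0)·(3) + (1.2)·(-3) + 0.4 = -4.4
h = tanh(z1) = [0.9992, -0.9997]
output = (-1.1)·(0.9992) + (-0.4)·(-0.9997) - 0.1 = -0.7992

-0.7992


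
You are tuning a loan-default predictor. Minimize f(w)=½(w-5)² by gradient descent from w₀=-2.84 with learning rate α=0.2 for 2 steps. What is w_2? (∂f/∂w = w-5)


step 1: grad = -2.84-5 = -7.84; w = -2.84 - 0.2·(-7.84) = -1.272
step 2: grad = -1.272-5 = -6.272; w = -1.272 - 0.2·(-6.272) = -0.0176

-0.0176


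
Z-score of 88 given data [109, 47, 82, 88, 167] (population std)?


μ = 98.6, σ = 39.5909
z = (88 - 98.6)/39.5909 = -0.2677

-0.2677


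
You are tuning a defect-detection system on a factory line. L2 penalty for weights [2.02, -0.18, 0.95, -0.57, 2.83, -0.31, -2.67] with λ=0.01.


‖w‖₂² = (2.02)² + (-0.18)² + (0.95)² + (-0.57)² + (2.83)² + (-0.31)² + (-2.67)²
     = 4.0804 + 0.0324 + 0.9025 + 0.3249 + 8.0089 + 0.0961 + 7.1289
     = 20.5741
λ·‖w‖₂² = 0.01·20.5741 = 0.205741

0.205741


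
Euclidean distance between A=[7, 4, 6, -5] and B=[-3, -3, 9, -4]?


d = √((7+ 3)² + (4+ 3)² + (6-9)² + (-5+ 4)²)
  = √(100 + 49 + 9 + 1)
  = √159 = 12.6095

12.6095


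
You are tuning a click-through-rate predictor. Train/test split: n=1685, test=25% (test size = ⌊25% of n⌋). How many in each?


Test = ⌊1685·25/100⌋ = 421
Train = 1685 - 421 = 1264

Train: 1264, Test: 421


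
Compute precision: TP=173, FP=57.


Precision = TP/(TP+FP)
= 173/(173+57)
= 173/230 = 75.22%

75.22%


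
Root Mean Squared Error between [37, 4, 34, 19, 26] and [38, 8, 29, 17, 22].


MSE = 62/5 = 12.4
RMSE = √(62/5) = 3.5214

3.5214


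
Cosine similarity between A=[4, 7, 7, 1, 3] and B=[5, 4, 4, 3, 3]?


A·B = 4·5 + 7·4 + 7·4 + 1·3 + 3·3 = 88
‖A‖ = √124 = 11.1355, ‖B‖ = √75 = 8.6603
cos = 88/(√124·√75) = 88/√9300 = 0.9125

0.9125


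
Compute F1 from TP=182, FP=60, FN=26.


Precision = 182/242 = 0.7521
Recall = 182/208 = 0.875
F1 = 2·P·R/(P+R) = 2·TP/(2·TP+FP+FN) = 364/(364+60+26) = 364/450 = 0.8089

0.8089


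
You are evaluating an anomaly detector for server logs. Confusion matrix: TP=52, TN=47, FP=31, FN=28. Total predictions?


Total = TP + TN + FP + FN
= 52 + 47 + 31 + 28
= 158
(Predicted positive: 83, predicted negative: 75)

158


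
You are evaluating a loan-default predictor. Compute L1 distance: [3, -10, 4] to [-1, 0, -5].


d = |3+ 1| + |-10-0| + |4+ 5|
  = 4 + 10 + 9
  = 23

23


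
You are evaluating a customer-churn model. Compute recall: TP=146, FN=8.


Recall = TP/(TP+FN)
= 146/(146+8)
= 146/154 = 94.81%

94.81%


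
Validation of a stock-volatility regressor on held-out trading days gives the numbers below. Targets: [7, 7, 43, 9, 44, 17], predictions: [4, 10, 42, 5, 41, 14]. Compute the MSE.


Squared errors: (7-4)²=9, (7-10)²=9, (43-42)²=1, (9-5)²=16, (44-41)²=9, (17-14)²=9
Sum = 53
MSE = 53/6 = 53/6

53/6


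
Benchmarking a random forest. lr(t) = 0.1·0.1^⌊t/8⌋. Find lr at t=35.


n_drops = ⌊35/8⌋ = 4
lr = 0.1·0.1^4 = 0.1·0.0001 = 0.00001

0.00001


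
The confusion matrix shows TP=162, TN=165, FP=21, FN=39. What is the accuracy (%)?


Accuracy = (TP+TN)/(TP+TN+FP+FN)
= (162+165)/(387)
= 327/387 = 84.5%

84.5%


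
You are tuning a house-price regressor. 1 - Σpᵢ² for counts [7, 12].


Probabilities: [7/19, 12/19] ≈ [0.3684, 0.6316]
Σpᵢ² = (49 + 144)/19² = 193/361
Gini = 1 - Σpᵢ² = 1 - 193/361 = 0.4654

0.4654


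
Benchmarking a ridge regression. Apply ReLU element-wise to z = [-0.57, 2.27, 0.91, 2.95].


ReLU(-0.57) = max(0, -0.57) = 0.0
ReLU(2.27) = max(0, 2.27) = 2.27
ReLU(0.91) = max(0, 0.91) = 0.91
ReLU(2.95) = max(0, 2.95) = 2.95
result = [0.0, 2.27, 0.91, 2.95]

[0.0, 2.27, 0.91, 2.95]


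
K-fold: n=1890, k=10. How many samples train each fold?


Fold size = 1890/10 = 189
Training per fold = 1890 - 189 = 1701

1701


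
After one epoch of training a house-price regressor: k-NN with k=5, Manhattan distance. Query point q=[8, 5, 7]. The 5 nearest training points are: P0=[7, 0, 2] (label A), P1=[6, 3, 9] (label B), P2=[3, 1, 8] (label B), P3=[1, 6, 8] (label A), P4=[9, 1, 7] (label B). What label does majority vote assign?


d(q,P0) = 11  (label A)
d(q,P1) = 6  (label B)
d(q,P2) = 10  (label B)
d(q,P3) = 9  (label A)
d(q,P4) = 5  (label B)
Votes: A=2, B=3
Majority → B

B


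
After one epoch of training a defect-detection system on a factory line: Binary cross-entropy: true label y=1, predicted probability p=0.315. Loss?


BCE = -[y·ln(p) + (1-y)·ln(1-p)]
= -1·ln(0.315) - 0
= -ln(0.315) = 1.1552

1.1552


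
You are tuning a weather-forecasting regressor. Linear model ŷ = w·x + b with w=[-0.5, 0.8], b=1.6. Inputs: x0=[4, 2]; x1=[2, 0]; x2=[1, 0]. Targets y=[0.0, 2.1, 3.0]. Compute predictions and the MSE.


ŷ0 = (-0.5)·(4) + (0.8)·(2) + 1.6 = 1.2
ŷ1 = (-0.5)·(2) + (0.8)·(0) + 1.6 = 0.6
ŷ2 = (-0.5)·(1) + (0.8)·(0) + 1.6 = 1.1
errors² = [1.44, 2.25, 3.61]
MSE = 7.3000/3 = 2.4333

2.4333


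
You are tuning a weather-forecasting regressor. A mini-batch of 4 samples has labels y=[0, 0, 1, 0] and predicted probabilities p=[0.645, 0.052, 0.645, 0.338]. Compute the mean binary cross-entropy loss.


L[0] = -ln(1-0.645) = -ln(0.355) = 1.0356
L[1] = -ln(1-0.052) = -ln(0.948) = 0.0534
L[2] = -ln(0.645) = 0.4385
L[3] = -ln(1-0.338) = -ln(0.662) = 0.4125
mean = (1.0356 + 0.0534 + 0.4385 + 0.4125)/4 = 0.485

0.485


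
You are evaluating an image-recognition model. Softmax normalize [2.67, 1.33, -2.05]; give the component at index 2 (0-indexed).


Exponentials: e^2.67=14.44, e^1.33=3.781, e^-2.05=0.1287
Sum = 18.3497
Softmax = [0.7869, 0.2061, 0.007]
p[2] = 0.1287/18.3497 = 0.007

0.007


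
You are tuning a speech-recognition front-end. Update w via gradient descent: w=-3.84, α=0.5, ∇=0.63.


w_new = w - α·∇
= -3.84 - 0.5·0.63
= -3.84 - 0.315
= -4.155

-4.155


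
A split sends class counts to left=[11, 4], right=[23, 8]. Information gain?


Parent = [34, 12], H_parent = 0.8281
H_left = 0.8366 (n=15), H_right = 0.8238 (n=31)
H_children = (15/46)·0.8366 + (31/46)·0.8238 = 0.828
IG = 0.8281 - 0.828 = 0.0001

0.0001


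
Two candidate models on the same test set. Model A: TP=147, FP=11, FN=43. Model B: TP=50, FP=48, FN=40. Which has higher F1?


Model A: P=147/158=0.9304, R=147/190=0.7737, F1=2PR/(P+R)=2TP/(2TP+FP+FN)=294/348=0.8448
Model B: P=50/98=0.5102, R=50/90=0.5556, F1=2PR/(P+R)=2TP/(2TP+FP+FN)=100/188=0.5319
0.8448 > 0.5319 → Model A

Model A


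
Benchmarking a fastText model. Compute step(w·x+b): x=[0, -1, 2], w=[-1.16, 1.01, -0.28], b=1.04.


z = (0)·(-1.16) + (-1)·(1.01) + (2)·(-0.28) + 1.04
  = -0.53
step(z) = 0 (z<0)

0


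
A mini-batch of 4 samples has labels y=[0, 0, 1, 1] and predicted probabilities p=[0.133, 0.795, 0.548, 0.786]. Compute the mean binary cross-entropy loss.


L[0] = -ln(1-0.133) = -ln(0.867) = 0.1427
L[1] = -ln(1-0.795) = -ln(0.205) = 1.5847
L[2] = -ln(0.548) = 0.6015
L[3] = -ln(0.786) = 0.2408
mean = (0.1427 + 1.5847 + 0.6015 + 0.2408)/4 = 0.6424

0.6424


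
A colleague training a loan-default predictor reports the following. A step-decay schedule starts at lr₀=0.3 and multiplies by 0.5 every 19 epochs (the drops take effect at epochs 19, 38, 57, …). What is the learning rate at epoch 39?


n_drops = ⌊39/19⌋ = 2
lr = 0.3·0.5^2 = 0.3·0.25 = 0.075

0.075


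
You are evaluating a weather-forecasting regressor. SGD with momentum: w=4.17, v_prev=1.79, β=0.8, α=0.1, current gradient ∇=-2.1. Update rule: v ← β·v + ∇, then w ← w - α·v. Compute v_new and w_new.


v_new = 0.8·1.79 - 2.1 = 1.432 - 2.1 = -0.668
w_new = 4.17 - 0.1·-0.668 = 4.17 + 0.0668 = 4.2368

v_new=-0.668, w_new=4.2368


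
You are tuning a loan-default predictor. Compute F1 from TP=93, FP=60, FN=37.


Precision = 93/153 = 0.6078
Recall = 93/130 = 0.7154
F1 = 2·P·R/(P+R) = 2·TP/(2·TP+FP+FN) = 186/(186+60+37) = 186/283 = 0.6572

0.6572


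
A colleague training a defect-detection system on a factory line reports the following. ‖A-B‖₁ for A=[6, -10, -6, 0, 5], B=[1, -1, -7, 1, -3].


d = |6-1| + |-10+ 1| + |-6+ 7| + |0-1| + |5+ 3|
  = 5 + 9 + 1 + 1 + 8
  = 24

24


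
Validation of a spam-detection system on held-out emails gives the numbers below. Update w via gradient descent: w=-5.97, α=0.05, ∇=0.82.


w_new = w - α·∇
= -5.97 - 0.05·0.82
= -5.97 - 0.041
= -6.011

-6.011


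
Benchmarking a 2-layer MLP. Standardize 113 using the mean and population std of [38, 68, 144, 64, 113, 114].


μ = 90.1667, σ = 36.2511
z = (113 - 90.1667)/36.2511 = 0.6299

0.6299


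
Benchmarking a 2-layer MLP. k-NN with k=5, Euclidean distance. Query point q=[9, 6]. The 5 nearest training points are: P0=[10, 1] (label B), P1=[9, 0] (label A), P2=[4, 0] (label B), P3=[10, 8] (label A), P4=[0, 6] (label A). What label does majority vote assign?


d(q,P0) = 5.099  (label B)
d(q,P1) = 6.0  (label A)
d(q,P2) = 7.8102  (label B)
d(q,P3) = 2.2361  (label A)
d(q,P4) = 9.0  (label A)
Votes: A=3, B=2
Majority → A

A


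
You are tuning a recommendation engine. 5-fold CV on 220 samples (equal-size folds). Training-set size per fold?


Fold size = 220/5 = 44
Training per fold = 220 - 44 = 176

176


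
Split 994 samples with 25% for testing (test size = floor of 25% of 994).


Test = ⌊994·25/100⌋ = 248
Train = 994 - 248 = 746

Train: 746, Test: 248


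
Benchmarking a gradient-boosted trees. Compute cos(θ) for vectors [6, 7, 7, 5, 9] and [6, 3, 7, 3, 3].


A·B = 6·6 + 7·3 + 7·7 + 5·3 + 9·3 = 148
‖A‖ = √240 = 15.4919, ‖B‖ = √112 = 10.583
cos = 148/(√240·√112) = 148/√26880 = 0.9027

0.9027


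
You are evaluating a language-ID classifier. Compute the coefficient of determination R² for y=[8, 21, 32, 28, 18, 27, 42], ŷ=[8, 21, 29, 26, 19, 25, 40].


ȳ = 25.1429
SS_res = Σ(y-ŷ)² = 22
SS_tot = Σ(y-ȳ)² = 704.86
R² = 1 - SS_res/SS_tot = 1 - 0.0312 = 0.9688

0.9688


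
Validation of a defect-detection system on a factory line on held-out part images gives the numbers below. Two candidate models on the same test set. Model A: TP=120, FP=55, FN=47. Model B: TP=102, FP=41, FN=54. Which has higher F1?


Model A: P=120/175=0.6857, R=120/167=0.7186, F1=2PR/(P+R)=2TP/(2TP+FP+FN)=240/342=0.7018
Model B: P=102/143=0.7133, R=102/156=0.6538, F1=2PR/(P+R)=2TP/(2TP+FP+FN)=204/299=0.6823
0.7018 > 0.6823 → Model A

Model A


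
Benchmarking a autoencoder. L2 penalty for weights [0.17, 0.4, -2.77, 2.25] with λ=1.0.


‖w‖₂² = (0.17)² + (0.4)² + (-2.77)² + (2.25)²
     = 0.0289 + 0.16 + 7.6729 + 5.0625
     = 12.9243
λ·‖w‖₂² = 1.0·12.9243 = 12.9243

12.9243


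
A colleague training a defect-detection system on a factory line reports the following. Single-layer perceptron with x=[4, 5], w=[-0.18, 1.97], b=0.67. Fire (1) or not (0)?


z = (4)·(-0.18) + (5)·(1.97) + 0.67
  = 9.8
step(z) = 1 (z≥0)

1


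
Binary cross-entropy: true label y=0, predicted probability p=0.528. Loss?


BCE = -[y·ln(p) + (1-y)·ln(1-p)]
= -0 - 1·ln(1-0.528)
= -ln(0.472) = 0.7508

0.7508


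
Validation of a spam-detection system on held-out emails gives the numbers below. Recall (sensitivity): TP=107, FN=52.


Recall = TP/(TP+FN)
= 107/(107+52)
= 107/159 = 67.3%

67.3%


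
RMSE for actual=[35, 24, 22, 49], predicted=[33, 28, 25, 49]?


MSE = 29/4 = 7.25
RMSE = √(29/4) = 2.6926

2.6926


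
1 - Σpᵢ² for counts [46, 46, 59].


Probabilities: [46/151, 46/151, 59/151] ≈ [0.3046, 0.3046, 0.3907]
Σpᵢ² = (2116 + 2116 + 3481)/151² = 7713/22801
Gini = 1 - Σpᵢ² = 1 - 7713/22801 = 0.6617

0.6617


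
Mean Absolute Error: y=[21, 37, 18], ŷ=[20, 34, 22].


Absolute errors: |21-20|=1, |37-34|=3, |18-22|=4
Sum = 8
MAE = 8/3 = 8/3

8/3


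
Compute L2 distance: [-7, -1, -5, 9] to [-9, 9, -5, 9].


d = √((-7+ 9)² + (-1-9)² + (-5+ 5)² + (9-9)²)
  = √(4 + 100 + 0 + 0)
  = √104 = 10.198

10.198


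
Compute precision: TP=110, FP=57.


Precision = TP/(TP+FP)
= 110/(110+57)
= 110/167 = 65.87%

65.87%


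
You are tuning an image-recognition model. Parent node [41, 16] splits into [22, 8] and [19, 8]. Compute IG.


Parent = [41, 16], H_parent = 0.8564
H_left = 0.8366 (n=30), H_right = 0.8767 (n=27)
H_children = (30/57)·0.8366 + (27/57)·0.8767 = 0.8556
IG = 0.8564 - 0.8556 = 0.0008

0.0008


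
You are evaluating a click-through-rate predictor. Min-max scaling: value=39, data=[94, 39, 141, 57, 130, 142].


min=39, max=142
(39-39)/(142-39) = 0/103 = 0.0

0.0


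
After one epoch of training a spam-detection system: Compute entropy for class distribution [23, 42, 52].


Probabilities: [23/117, 42/117, 52/117] ≈ [0.1966, 0.359, 0.4444]
H = -((23/117)·log₂(23/117) + (42/117)·log₂(42/117) + (52/117)·log₂(52/117))
  = 1.5119 bits

1.5119 bits


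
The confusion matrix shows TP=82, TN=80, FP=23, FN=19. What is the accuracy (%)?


Accuracy = (TP+TN)/(TP+TN+FP+FN)
= (82+80)/(204)
= 162/204 = 79.41%

79.41%


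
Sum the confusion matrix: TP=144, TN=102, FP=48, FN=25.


Total = TP + TN + FP + FN
= 144 + 102 + 48 + 25
= 319
(Predicted positive: 192, predicted negative: 127)

319


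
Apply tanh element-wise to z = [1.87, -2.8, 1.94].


tanh(1.87) = 0.9536
tanh(-2.8) = -0.9926
tanh(1.94) = 0.9595
result = [0.9536, -0.9926, 0.9595]

[0.9536, -0.9926, 0.9595]


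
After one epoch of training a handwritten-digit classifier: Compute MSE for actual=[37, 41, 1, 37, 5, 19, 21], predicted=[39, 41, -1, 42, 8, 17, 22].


Squared errors: (37-39)²=4, (41-41)²=0, (1+ 1)²=4, (37-42)²=25, (5-8)²=9, (19-17)²=4, (21-22)²=1
Sum = 47
MSE = 47/7 = 47/7

47/7


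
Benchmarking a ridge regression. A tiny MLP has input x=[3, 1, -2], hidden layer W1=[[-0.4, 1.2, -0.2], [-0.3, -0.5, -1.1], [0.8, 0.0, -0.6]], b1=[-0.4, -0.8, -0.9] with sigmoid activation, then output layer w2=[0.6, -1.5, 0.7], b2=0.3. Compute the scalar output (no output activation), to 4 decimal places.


z1[0] = (-0.4)·(3) + (1.2)·(1) + (-0.2)·(-2) - 0.4 = 0.0
z1[1] = (-0.3)·(3) + (-0.5)·(1) + (-1.1)·(-2) - 0.8 = 0.0
z1[2] = (0.8)·(3) + (0.0)·(1) + (-0.6)·(-2) - 0.9 = 2.7
h = sigmoid(z1) = [0.5, 0.5, 0.937]
output = (0.6)·(0.5) + (-1.5)·(0.5) + (0.7)·(0.937) + 0.3 = 0.5059

0.5059


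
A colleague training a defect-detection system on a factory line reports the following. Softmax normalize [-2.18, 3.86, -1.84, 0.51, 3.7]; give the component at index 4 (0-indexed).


Exponentials: e^-2.18=0.113, e^3.86=47.4654, e^-1.84=0.1588, e^0.51=1.6653, e^3.7=40.4473
Sum = 89.8498
Softmax = [0.0013, 0.5283, 0.0018, 0.0185, 0.4502]
p[4] = 40.4473/89.8498 = 0.4502

0.4502


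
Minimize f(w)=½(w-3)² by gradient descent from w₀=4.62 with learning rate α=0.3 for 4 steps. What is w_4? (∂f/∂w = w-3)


step 1: grad = 4.62-3 = 1.62; w = 4.62 - 0.3·(1.62) = 4.134
step 2: grad = 4.134-3 = 1.134; w = 4.134 - 0.3·(1.134) = 3.7938
step 3: grad = 3.7938-3 = 0.7938; w = 3.7938 - 0.3·(0.7938) = 3.55566
step 4: grad = 3.55566-3 = 0.55566; w = 3.55566 - 0.3·(0.55566) = 3.388962

3.388962


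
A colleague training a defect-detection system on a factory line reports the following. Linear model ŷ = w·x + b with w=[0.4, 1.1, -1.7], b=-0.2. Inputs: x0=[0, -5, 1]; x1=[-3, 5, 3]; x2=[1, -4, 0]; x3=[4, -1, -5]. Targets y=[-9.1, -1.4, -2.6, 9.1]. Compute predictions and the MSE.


ŷ0 = (0.4)·(0) + (1.1)·(-5) + (-1.7)·(1) - 0.2 = -7.4
ŷ1 = (0.4)·(-3) + (1.1)·(5) + (-1.7)·(3) - 0.2 = -1.0
ŷ2 = (0.4)·(1) + (1.1)·(-4) + (-1.7)·(0) - 0.2 = -4.2
ŷ3 = (0.4)·(4) + (1.1)·(-1) + (-1.7)·(-5) - 0.2 = 8.8
errors² = [2.89, 0.16, 2.56, 0.09]
MSE = 5.7000/4 = 1.425

1.425


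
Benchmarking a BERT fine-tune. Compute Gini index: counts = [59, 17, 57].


Probabilities: [59/133, 17/133, 57/133] ≈ [0.4436, 0.1278, 0.4286]
Σpᵢ² = (3481 + 289 + 3249)/133² = 7019/17689
Gini = 1 - Σpᵢ² = 1 - 7019/17689 = 0.6032

0.6032


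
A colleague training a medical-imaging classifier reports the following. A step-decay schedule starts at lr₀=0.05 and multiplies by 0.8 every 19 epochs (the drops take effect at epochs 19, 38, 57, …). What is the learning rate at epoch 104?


n_drops = ⌊104/19⌋ = 5
lr = 0.05·0.8^5 = 0.05·0.32768 = 0.016384

0.016384


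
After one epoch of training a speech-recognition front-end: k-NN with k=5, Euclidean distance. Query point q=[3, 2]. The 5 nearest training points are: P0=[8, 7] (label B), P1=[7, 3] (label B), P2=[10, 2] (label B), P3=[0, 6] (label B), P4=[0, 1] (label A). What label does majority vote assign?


d(q,P0) = 7.0711  (label B)
d(q,P1) = 4.1231  (label B)
d(q,P2) = 7.0  (label B)
d(q,P3) = 5.0  (label B)
d(q,P4) = 3.1623  (label A)
Votes: A=1, B=4
Majority → B

B


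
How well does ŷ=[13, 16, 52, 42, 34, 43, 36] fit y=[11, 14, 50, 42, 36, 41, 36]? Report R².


ȳ = 32.8571
SS_res = Σ(y-ŷ)² = 20
SS_tot = Σ(y-ȳ)² = 1296.86
R² = 1 - SS_res/SS_tot = 1 - 0.0154 = 0.9846

0.9846


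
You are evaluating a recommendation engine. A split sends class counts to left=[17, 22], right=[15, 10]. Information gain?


Parent = [32, 32], H_parent = 1
H_left = 0.9881 (n=39), H_right = 0.971 (n=25)
H_children = (39/64)·0.9881 + (25/64)·0.971 = 0.9814
IG = 1 - 0.9814 = 0.0186

0.0186


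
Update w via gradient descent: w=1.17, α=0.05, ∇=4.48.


w_new = w - α·∇
= 1.17 - 0.05·4.48
= 1.17 - 0.224
= 0.946

0.946


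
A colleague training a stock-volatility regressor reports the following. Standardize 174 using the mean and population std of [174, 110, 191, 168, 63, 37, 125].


μ = 124, σ = 54
z = (174 - 124)/54 = 0.9259

0.9259


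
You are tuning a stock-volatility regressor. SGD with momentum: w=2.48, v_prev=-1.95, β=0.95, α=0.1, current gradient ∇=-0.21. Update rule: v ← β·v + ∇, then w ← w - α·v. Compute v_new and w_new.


v_new = 0.95·-1.95 - 0.21 = -1.8525 - 0.21 = -2.0625
w_new = 2.48 - 0.1·-2.0625 = 2.48 + 0.20625 = 2.68625

v_new=-2.0625, w_new=2.68625


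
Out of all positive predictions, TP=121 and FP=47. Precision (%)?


Precision = TP/(TP+FP)
= 121/(121+47)
= 121/168 = 72.02%

72.02%


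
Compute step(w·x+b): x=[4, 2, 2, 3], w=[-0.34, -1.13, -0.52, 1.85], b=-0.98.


z = (4)·(-0.34) + (2)·(-1.13) + (2)·(-0.52) + (3)·(1.85) - 0.98
  = -0.09
step(z) = 0 (z<0)

0


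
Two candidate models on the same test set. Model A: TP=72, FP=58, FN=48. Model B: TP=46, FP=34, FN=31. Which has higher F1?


Model A: P=72/130=0.5538, R=72/120=0.6, F1=2PR/(P+R)=2TP/(2TP+FP+FN)=144/250=0.576
Model B: P=46/80=0.575, R=46/77=0.5974, F1=2PR/(P+R)=2TP/(2TP+FP+FN)=92/157=0.586
0.576 < 0.586 → Model B

Model B


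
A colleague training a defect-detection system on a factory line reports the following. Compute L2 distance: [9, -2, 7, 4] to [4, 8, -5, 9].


d = √((9-4)² + (-2-8)² + (7+ 5)² + (4-9)²)
  = √(25 + 100 + 144 + 25)
  = √294 = 17.1464

17.1464


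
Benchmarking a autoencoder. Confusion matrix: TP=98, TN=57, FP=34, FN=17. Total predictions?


Total = TP + TN + FP + FN
= 98 + 57 + 34 + 17
= 206
(Predicted positive: 132, predicted negative: 74)

206


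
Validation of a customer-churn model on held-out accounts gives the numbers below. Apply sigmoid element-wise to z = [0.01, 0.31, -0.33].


σ(0.01) = 1/(1+e^-0.01) = 0.5025
σ(0.31) = 1/(1+e^-0.31) = 0.5769
σ(-0.33) = 1/(1+e^0.33) = 0.4182
result = [0.5025, 0.5769, 0.4182]

[0.5025, 0.5769, 0.4182]


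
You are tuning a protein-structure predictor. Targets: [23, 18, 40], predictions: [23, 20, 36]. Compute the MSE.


Squared errors: (23-23)²=0, (18-20)²=4, (40-36)²=16
Sum = 20
MSE = 20/3 = 20/3

20/3


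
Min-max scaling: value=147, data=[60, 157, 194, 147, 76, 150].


min=60, max=194
(147-60)/(194-60) = 87/134 = 0.6493

0.6493


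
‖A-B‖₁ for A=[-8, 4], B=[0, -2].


d = |-8-0| + |4+ 2|
  = 8 + 6
  = 14

14


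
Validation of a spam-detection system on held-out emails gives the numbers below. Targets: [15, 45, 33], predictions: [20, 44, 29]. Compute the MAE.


Absolute errors: |15-20|=5, |45-44|=1, |33-29|=4
Sum = 10
MAE = 10/3 = 10/3

10/3


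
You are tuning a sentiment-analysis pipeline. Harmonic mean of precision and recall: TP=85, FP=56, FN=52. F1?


Precision = 85/141 = 0.6028
Recall = 85/137 = 0.6204
F1 = 2·P·R/(P+R) = 2·TP/(2·TP+FP+FN) = 170/(170+56+52) = 170/278 = 0.6115

0.6115


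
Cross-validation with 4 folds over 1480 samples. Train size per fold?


Fold size = 1480/4 = 370
Training per fold = 1480 - 370 = 1110

1110


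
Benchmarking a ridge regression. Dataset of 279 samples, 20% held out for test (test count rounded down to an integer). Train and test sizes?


Test = ⌊279·20/100⌋ = 55
Train = 279 - 55 = 224

Train: 224, Test: 55


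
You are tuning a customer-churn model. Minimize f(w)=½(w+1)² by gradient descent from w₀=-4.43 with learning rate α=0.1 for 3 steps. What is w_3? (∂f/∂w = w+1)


step 1: grad = -4.43+1 = -3.43; w = -4.43 - 0.1·(-3.43) = -4.087
step 2: grad = -4.087+1 = -3.087; w = -4.087 - 0.1·(-3.087) = -3.7783
step 3: grad = -3.7783+1 = -2.7783; w = -3.7783 - 0.1·(-2.7783) = -3.50047

-3.50047


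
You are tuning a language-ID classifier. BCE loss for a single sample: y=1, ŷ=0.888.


BCE = -[y·ln(p) + (1-y)·ln(1-p)]
= -1·ln(0.888) - 0
= -ln(0.888) = 0.1188

0.1188


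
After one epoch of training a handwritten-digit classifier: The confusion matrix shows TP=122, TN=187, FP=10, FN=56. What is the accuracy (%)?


Accuracy = (TP+TN)/(TP+TN+FP+FN)
= (122+187)/(375)
= 309/375 = 82.4%

82.4%


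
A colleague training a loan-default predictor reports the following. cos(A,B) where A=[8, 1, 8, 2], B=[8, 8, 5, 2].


A·B = 8·8 + 1·8 + 8·5 + 2·2 = 116
‖A‖ = √133 = 11.5326, ‖B‖ = √157 = 12.53
cos = 116/(√133·√157) = 116/√20881 = 0.8028

0.8028


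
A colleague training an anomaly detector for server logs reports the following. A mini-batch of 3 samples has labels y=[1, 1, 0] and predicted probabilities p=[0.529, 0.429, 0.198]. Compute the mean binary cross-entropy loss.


L[0] = -ln(0.529) = 0.6368
L[1] = -ln(0.429) = 0.8463
L[2] = -ln(1-0.198) = -ln(0.802) = 0.2206
mean = (0.6368 + 0.8463 + 0.2206)/3 = 0.5679

0.5679


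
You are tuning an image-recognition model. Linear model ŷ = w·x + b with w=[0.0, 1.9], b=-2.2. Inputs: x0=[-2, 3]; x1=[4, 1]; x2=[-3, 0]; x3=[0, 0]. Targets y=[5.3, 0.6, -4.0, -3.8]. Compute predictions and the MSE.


ŷ0 = (0.0)·(-2) + (1.9)·(3) - 2.2 = 3.5
ŷ1 = (0.0)·(4) + (1.9)·(1) - 2.2 = -0.3
ŷ2 = (0.0)·(-3) + (1.9)·(0) - 2.2 = -2.2
ŷ3 = (0.0)·(0) + (1.9)·(0) - 2.2 = -2.2
errors² = [3.24, 0.81, 3.24, 2.56]
MSE = 9.8500/4 = 2.4625

2.4625


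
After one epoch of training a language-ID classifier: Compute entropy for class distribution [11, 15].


Probabilities: [11/26, 15/26] ≈ [0.4231, 0.5769]
H = -((11/26)·log₂(11/26) + (15/26)·log₂(15/26))
  = 0.9829 bits

0.9829 bits


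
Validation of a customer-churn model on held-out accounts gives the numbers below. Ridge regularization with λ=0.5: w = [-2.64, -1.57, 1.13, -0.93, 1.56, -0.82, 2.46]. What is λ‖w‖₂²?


‖w‖₂² = (-2.64)² + (-1.57)² + (1.13)² + (-0.93)² + (1.56)² + (-0.82)² + (2.46)²
     = 6.9696 + 2.4649 + 1.2769 + 0.8649 + 2.4336 + 0.6724 + 6.0516
     = 20.7339
λ·‖w‖₂² = 0.5·20.7339 = 10.36695

10.36695


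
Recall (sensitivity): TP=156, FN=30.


Recall = TP/(TP+FN)
= 156/(156+30)
= 156/186 = 83.87%

83.87%


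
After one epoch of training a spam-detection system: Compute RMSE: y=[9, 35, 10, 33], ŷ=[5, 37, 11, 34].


MSE = 22/4 = 5.5
RMSE = √(22/4) = 2.3452

2.3452


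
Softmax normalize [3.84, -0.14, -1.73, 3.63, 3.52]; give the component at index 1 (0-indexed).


Exponentials: e^3.84=46.5255, e^-0.14=0.8694, e^-1.73=0.1773, e^3.63=37.7128, e^3.52=33.7844
Sum = 119.0694
Softmax = [0.3907, 0.0073, 0.0015, 0.3167, 0.2837]
p[1] = 0.8694/119.0694 = 0.0073

0.0073


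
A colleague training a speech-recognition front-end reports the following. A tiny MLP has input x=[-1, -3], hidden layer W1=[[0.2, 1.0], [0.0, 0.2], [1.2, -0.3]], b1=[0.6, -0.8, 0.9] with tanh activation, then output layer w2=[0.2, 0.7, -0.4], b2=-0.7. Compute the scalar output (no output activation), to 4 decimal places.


z1[0] = (0.2)·(-1) + (1.0)·(-3) + 0.6 = -2.6
z1[1] = (0.0)·(-1) + (0.2)·(-3) - 0.8 = -1.4
z1[2] = (1.2)·(-1) + (-0.3)·(-3) + 0.9 = 0.6
h = tanh(z1) = [-0.989, -0.8854, 0.537]
output = (0.2)·(-0.989) + (0.7)·(-0.8854) + (-0.4)·(0.537) - 0.7 = -1.7324

-1.7324


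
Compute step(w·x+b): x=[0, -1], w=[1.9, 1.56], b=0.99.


z = (0)·(1.9) + (-1)·(1.56) + 0.99
  = -0.57
step(z) = 0 (z<0)

0


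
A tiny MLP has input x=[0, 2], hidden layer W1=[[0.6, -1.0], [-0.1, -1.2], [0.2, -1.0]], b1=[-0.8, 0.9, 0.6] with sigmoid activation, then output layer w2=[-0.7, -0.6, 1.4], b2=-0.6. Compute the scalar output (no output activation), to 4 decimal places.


z1[0] = (0.6)·(0) + (-1.0)·(2) - 0.8 = -2.8
z1[1] = (-0.1)·(0) + (-1.2)·(2) + 0.9 = -1.5
z1[2] = (0.2)·(0) + (-1.0)·(2) + 0.6 = -1.4
h = sigmoid(z1) = [0.0573, 0.1824, 0.1978]
output = (-0.7)·(0.0573) + (-0.6)·(0.1824) + (1.4)·(0.1978) - 0.6 = -0.4726

-0.4726


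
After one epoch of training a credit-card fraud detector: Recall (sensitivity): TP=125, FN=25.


Recall = TP/(TP+FN)
= 125/(125+25)
= 125/150 = 83.33%

83.33%


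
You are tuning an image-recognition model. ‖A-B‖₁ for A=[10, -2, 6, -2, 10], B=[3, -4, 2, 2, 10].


d = |10-3| + |-2+ 4| + |6-2| + |-2-2| + |10-10|
  = 7 + 2 + 4 + 4 + 0
  = 17

17


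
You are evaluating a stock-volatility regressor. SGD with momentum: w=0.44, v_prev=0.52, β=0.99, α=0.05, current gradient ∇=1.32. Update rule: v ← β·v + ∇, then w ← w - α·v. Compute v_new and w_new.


v_new = 0.99·0.52 + 1.32 = 0.5148 + 1.32 = 1.8348
w_new = 0.44 - 0.05·1.8348 = 0.44 - 0.09174 = 0.34826

v_new=1.8348, w_new=0.34826


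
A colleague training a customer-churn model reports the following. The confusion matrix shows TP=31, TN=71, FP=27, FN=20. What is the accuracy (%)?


Accuracy = (TP+TN)/(TP+TN+FP+FN)
= (31+71)/(149)
= 102/149 = 68.46%

68.46%


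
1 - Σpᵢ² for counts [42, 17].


Probabilities: [42/59, 17/59] ≈ [0.7119, 0.2881]
Σpᵢ² = (1764 + 289)/59² = 2053/3481
Gini = 1 - Σpᵢ² = 1 - 2053/3481 = 0.4102

0.4102


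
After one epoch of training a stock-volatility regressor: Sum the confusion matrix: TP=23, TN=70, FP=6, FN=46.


Total = TP + TN + FP + FN
= 23 + 70 + 6 + 46
= 145
(Predicted positive: 29, predicted negative: 116)

145


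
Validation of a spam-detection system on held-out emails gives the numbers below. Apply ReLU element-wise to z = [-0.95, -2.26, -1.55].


ReLU(-0.95) = max(0, -0.95) = 0.0
ReLU(-2.26) = max(0, -2.26) = 0.0
ReLU(-1.55) = max(0, -1.55) = 0.0
result = [0.0, 0.0, 0.0]

[0.0, 0.0, 0.0]
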